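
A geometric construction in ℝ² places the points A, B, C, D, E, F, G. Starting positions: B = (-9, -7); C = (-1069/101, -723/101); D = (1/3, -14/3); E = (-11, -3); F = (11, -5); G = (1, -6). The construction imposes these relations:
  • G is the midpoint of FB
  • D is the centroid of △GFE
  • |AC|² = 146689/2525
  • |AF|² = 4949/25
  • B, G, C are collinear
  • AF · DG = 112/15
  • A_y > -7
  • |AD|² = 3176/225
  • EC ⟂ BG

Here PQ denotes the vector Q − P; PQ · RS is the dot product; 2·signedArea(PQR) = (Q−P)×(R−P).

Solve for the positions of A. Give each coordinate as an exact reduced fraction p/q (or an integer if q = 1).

1. A_x = -3  [line -2/3·x + 4/3·y + 98/15 = 0 ∩ |AC|² = 146689/2525]
2. A_y = -32/5  [line -2/3·x + 4/3·y + 98/15 = 0 ∩ |AC|² = 146689/2525]
   → A = (-3, -32/5)

A = (-3, -32/5)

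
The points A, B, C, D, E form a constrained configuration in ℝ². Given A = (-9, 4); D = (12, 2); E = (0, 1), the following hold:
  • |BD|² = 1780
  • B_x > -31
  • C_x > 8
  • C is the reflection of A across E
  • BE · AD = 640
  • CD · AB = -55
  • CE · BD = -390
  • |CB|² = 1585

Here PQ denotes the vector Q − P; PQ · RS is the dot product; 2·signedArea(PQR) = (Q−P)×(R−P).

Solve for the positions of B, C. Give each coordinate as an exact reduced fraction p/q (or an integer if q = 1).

1. B_x = -30  [line -21·x + 2·y + -642 = 0 ∩ |BD|² = 1780]
2. B_y = 6  [line -21·x + 2·y + -642 = 0 ∩ |BD|² = 1780]
   → B = (-30, 6)
3. C_x = 9  [C is the reflection of A across E]
4. C_y = -2  [C is the reflection of A across E]
   → C = (9, -2)

B = (-30, 6)
C = (9, -2)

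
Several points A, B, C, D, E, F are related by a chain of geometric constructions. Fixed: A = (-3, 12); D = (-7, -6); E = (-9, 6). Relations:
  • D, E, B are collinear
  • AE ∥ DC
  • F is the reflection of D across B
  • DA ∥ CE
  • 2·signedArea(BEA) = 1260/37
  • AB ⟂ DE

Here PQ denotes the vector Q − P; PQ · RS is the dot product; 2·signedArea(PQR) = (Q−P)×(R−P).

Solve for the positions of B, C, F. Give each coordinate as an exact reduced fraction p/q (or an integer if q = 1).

1. B_x = -363/37  [D, E, B are collinear ∩ AB ⟂ DE]
2. B_y = 402/37  [D, E, B are collinear ∩ AB ⟂ DE]
   → B = (-363/37, 402/37)
3. C_x = -13  [DA ∥ CE ∩ AE ∥ DC]
4. C_y = -12  [DA ∥ CE ∩ AE ∥ DC]
   → C = (-13, -12)
5. F_x = -467/37  [F is the reflection of D across B]
6. F_y = 1026/37  [F is the reflection of D across B]
   → F = (-467/37, 1026/37)

B = (-363/37, 402/37)
C = (-13, -12)
F = (-467/37, 1026/37)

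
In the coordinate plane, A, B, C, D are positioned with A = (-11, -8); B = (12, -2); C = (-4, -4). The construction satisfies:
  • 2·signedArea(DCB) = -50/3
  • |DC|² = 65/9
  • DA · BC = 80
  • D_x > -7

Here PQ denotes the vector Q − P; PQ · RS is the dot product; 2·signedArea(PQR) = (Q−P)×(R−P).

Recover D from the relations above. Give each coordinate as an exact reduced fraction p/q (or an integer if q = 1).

1. D_x = -19/3  [2·signedArea(DCB) = -50/3 ∩ DA · BC = 80]
2. D_y = -16/3  [2·signedArea(DCB) = -50/3 ∩ DA · BC = 80]
   → D = (-19/3, -16/3)

D = (-19/3, -16/3)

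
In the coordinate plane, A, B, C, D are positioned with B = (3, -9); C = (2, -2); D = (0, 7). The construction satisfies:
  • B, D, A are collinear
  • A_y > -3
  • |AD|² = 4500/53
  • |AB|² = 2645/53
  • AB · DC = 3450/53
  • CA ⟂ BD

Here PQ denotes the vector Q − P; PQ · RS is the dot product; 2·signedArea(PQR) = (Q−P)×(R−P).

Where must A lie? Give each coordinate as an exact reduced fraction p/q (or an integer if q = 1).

A = (90/53, -109/53)

1. A_x = 90/53  [B, D, A are collinear ∩ CA ⟂ BD]
2. A_y = -109/53  [B, D, A are collinear ∩ CA ⟂ BD]
   → A = (90/53, -109/53)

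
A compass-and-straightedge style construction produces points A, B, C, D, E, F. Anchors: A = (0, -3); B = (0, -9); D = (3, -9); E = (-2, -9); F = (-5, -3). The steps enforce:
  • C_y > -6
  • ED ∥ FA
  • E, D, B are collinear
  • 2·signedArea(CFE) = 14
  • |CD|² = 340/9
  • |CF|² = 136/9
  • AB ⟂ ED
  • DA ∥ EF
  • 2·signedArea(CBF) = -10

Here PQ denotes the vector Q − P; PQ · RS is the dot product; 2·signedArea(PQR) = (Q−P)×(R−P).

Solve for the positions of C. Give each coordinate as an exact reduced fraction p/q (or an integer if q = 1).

C = (-5/3, -5)

1. C_x = -5/3  [2·signedArea(CFE) = 14 ∩ 2·signedArea(CBF) = -10]
2. C_y = -5  [2·signedArea(CFE) = 14 ∩ 2·signedArea(CBF) = -10]
   → C = (-5/3, -5)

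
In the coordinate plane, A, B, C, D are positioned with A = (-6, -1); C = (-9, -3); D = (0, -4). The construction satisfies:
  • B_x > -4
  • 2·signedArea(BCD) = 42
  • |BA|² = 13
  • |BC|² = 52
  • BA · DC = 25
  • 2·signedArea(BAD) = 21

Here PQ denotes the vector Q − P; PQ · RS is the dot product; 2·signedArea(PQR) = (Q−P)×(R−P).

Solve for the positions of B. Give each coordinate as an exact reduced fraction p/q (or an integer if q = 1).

B = (-3, 1)

1. B_x = -3  [2·signedArea(BCD) = 42 ∩ 2·signedArea(BAD) = 21]
2. B_y = 1  [2·signedArea(BCD) = 42 ∩ 2·signedArea(BAD) = 21]
   → B = (-3, 1)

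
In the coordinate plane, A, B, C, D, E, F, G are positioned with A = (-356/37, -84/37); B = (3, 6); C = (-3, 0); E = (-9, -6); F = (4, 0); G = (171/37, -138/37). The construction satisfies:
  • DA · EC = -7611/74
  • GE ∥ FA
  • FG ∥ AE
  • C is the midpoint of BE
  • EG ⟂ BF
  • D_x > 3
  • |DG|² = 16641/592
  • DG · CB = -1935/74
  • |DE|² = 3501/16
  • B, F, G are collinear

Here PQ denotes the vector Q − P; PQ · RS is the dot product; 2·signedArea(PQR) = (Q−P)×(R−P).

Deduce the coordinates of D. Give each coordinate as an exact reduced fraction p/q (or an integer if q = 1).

D = (15/4, 3/2)

1. D_x = 15/4  [line -6·x + -6·y + 63/2 = 0 ∩ |DE|² = 3501/16]
2. D_y = 3/2  [line -6·x + -6·y + 63/2 = 0 ∩ |DE|² = 3501/16]
   → D = (15/4, 3/2)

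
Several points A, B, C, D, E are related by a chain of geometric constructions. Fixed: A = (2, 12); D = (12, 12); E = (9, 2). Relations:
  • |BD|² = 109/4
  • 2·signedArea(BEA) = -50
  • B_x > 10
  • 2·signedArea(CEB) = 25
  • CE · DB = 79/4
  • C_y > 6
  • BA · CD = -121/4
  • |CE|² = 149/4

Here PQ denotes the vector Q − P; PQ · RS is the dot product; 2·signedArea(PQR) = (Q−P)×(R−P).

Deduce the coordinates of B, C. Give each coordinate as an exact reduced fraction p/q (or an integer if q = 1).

1. B_x = 21/2  [line -10·x + -7·y + 154 = 0 ∩ |BD|² = 109/4]
2. B_y = 7  [line -10·x + -7·y + 154 = 0 ∩ |BD|² = 109/4]
   → B = (21/2, 7)
3. C_x = 11/2  [BA · CD = -121/4 ∩ 2·signedArea(CEB) = 25]
4. C_y = 7  [BA · CD = -121/4 ∩ 2·signedArea(CEB) = 25]
   → C = (11/2, 7)

B = (21/2, 7)
C = (11/2, 7)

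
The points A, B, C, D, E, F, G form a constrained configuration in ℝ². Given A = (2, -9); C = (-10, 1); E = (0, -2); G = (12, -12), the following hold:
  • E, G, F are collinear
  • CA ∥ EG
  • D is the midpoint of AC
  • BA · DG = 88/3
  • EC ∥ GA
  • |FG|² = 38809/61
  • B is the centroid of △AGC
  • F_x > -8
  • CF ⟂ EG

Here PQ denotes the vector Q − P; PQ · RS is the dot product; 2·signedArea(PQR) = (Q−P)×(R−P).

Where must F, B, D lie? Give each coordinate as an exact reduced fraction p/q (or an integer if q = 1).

1. F_x = -450/61  [E, G, F are collinear ∩ CF ⟂ EG]
2. F_y = 253/61  [E, G, F are collinear ∩ CF ⟂ EG]
   → F = (-450/61, 253/61)
3. B_x = 4/3  [B is the centroid of △AGC]
4. B_y = -20/3  [B is the centroid of △AGC]
   → B = (4/3, -20/3)
5. D_x = -4  [D is the midpoint of AC]
6. D_y = -4  [D is the midpoint of AC]
   → D = (-4, -4)

B = (4/3, -20/3)
D = (-4, -4)
F = (-450/61, 253/61)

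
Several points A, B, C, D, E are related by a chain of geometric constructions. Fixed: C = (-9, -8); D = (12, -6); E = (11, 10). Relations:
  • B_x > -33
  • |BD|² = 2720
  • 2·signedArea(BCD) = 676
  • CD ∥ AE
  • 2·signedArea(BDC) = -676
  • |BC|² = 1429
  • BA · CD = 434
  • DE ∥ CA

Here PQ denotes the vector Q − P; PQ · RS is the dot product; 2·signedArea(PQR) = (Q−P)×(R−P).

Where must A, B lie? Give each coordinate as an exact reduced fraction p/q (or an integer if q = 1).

1. A_x = -10  [CD ∥ AE ∩ DE ∥ CA]
2. A_y = 8  [CD ∥ AE ∩ DE ∥ CA]
   → A = (-10, 8)
3. B_x = -32  [2·signedArea(BCD) = 676 ∩ BA · CD = 434]
4. B_y = 22  [2·signedArea(BCD) = 676 ∩ BA · CD = 434]
   → B = (-32, 22)

A = (-10, 8)
B = (-32, 22)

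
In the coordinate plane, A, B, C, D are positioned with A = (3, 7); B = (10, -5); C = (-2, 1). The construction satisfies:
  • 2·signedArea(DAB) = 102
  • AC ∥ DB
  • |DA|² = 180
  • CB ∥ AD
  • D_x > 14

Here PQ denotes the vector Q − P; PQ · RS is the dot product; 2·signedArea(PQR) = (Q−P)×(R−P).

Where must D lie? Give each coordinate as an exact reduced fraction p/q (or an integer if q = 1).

1. D_x = 15  [AC ∥ DB ∩ CB ∥ AD]
2. D_y = 1  [AC ∥ DB ∩ CB ∥ AD]
   → D = (15, 1)

D = (15, 1)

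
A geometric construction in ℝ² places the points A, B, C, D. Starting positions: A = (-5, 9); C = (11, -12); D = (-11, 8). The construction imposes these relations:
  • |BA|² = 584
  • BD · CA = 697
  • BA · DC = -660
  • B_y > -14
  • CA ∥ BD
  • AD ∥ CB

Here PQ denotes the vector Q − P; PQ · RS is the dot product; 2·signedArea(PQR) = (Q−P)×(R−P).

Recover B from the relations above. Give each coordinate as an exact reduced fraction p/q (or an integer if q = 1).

B = (5, -13)

1. B_x = 5  [CA ∥ BD ∩ AD ∥ CB]
2. B_y = -13  [CA ∥ BD ∩ AD ∥ CB]
   → B = (5, -13)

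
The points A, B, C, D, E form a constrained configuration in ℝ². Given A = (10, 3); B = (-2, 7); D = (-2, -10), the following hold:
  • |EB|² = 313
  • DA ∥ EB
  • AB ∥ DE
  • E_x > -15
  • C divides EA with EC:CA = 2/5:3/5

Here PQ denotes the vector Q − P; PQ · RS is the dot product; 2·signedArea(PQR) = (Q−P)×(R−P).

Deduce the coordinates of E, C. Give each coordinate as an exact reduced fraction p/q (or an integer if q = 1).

C = (-22/5, -12/5)
E = (-14, -6)

1. E_x = -14  [DA ∥ EB ∩ AB ∥ DE]
2. E_y = -6  [DA ∥ EB ∩ AB ∥ DE]
   → E = (-14, -6)
3. C_x = -22/5  [C divides EA with EC:CA = 2/5:3/5]
4. C_y = -12/5  [C divides EA with EC:CA = 2/5:3/5]
   → C = (-22/5, -12/5)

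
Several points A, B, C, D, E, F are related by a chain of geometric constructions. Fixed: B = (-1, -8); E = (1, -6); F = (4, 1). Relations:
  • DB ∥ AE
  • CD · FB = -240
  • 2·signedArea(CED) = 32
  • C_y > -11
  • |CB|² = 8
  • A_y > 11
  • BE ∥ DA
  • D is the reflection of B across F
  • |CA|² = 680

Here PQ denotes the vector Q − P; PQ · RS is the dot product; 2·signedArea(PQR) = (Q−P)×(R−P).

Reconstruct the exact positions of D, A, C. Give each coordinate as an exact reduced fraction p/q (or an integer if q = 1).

1. D_x = 9  [D is the reflection of B across F]
2. D_y = 10  [D is the reflection of B across F]
   → D = (9, 10)
3. A_x = 11  [DB ∥ AE ∩ BE ∥ DA]
4. A_y = 12  [DB ∥ AE ∩ BE ∥ DA]
   → A = (11, 12)
5. C_x = -3  [2·signedArea(CED) = 32 ∩ CD · FB = -240]
6. C_y = -10  [2·signedArea(CED) = 32 ∩ CD · FB = -240]
   → C = (-3, -10)

A = (11, 12)
C = (-3, -10)
D = (9, 10)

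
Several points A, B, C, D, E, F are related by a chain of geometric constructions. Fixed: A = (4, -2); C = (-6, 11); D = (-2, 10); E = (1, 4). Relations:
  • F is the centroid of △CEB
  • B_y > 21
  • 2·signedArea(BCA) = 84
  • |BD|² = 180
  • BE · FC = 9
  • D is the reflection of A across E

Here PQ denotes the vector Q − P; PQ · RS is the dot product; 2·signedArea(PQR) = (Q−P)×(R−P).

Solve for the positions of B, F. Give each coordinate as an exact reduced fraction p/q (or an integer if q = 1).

B = (-8, 22)
F = (-13/3, 37/3)

1. B_x = -8  [line 13·x + 10·y + -116 = 0 ∩ |BD|² = 180]
2. B_y = 22  [line 13·x + 10·y + -116 = 0 ∩ |BD|² = 180]
   → B = (-8, 22)
3. F_x = -13/3  [BE · FC = 9 ∩ F is the centroid of △CEB]
4. F_y = 37/3  [BE · FC = 9 ∩ F is the centroid of △CEB]
   → F = (-13/3, 37/3)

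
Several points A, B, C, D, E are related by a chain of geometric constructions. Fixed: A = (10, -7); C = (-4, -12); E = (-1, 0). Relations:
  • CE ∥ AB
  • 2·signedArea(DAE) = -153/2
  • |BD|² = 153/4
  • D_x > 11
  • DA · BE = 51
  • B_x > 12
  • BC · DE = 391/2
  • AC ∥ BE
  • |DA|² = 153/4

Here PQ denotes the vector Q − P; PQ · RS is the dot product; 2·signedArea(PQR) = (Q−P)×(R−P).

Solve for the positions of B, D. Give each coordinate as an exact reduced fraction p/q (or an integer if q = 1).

1. B_x = 13  [AC ∥ BE ∩ CE ∥ AB]
2. B_y = 5  [AC ∥ BE ∩ CE ∥ AB]
   → B = (13, 5)
3. D_x = 23/2  [DA · BE = 51 ∩ 2·signedArea(DAE) = -153/2]
4. D_y = -1  [DA · BE = 51 ∩ 2·signedArea(DAE) = -153/2]
   → D = (23/2, -1)

B = (13, 5)
D = (23/2, -1)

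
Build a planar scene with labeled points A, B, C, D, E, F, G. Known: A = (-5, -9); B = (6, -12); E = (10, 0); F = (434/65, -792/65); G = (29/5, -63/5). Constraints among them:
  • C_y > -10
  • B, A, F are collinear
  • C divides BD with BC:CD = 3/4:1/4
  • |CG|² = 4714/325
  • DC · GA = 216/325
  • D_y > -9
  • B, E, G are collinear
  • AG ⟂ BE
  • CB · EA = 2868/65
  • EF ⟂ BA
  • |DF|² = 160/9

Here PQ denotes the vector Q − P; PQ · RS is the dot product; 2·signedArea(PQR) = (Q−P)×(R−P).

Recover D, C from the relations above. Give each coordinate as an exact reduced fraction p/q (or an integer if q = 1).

1. C_x = 466/65  [line 15·x + 9·y + -1698/65 = 0 ∩ |CG|² = 4714/325]
2. C_y = -588/65  [line 15·x + 9·y + -1698/65 = 0 ∩ |CG|² = 4714/325]
   → C = (466/65, -588/65)
3. D_x = 1474/195  [DC · GA = 216/325 ∩ C divides BD with BC:CD = 3/4:1/4]
4. D_y = -524/65  [DC · GA = 216/325 ∩ C divides BD with BC:CD = 3/4:1/4]
   → D = (1474/195, -524/65)

C = (466/65, -588/65)
D = (1474/195, -524/65)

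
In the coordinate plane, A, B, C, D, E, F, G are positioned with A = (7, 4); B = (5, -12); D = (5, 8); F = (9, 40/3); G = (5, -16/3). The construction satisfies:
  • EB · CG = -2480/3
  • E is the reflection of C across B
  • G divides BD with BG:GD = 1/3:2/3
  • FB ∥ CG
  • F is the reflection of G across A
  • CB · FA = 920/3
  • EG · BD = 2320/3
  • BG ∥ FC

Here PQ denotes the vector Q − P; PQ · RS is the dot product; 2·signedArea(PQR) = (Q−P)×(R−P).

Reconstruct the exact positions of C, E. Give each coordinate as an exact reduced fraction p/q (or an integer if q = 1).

1. C_x = 9  [FB ∥ CG ∩ BG ∥ FC]
2. C_y = 20  [FB ∥ CG ∩ BG ∥ FC]
   → C = (9, 20)
3. E_x = 1  [E is the reflection of C across B]
4. E_y = -44  [E is the reflection of C across B]
   → E = (1, -44)

C = (9, 20)
E = (1, -44)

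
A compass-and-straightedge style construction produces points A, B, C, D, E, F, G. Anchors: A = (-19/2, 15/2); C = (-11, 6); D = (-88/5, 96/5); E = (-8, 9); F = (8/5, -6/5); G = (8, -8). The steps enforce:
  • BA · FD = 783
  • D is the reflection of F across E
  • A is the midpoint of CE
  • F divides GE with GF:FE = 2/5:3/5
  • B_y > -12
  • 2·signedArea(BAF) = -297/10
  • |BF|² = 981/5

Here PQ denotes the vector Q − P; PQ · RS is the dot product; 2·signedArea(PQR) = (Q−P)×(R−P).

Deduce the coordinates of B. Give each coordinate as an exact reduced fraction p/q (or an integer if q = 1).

B = (56/5, -57/5)

1. B_x = 56/5  [BA · FD = 783 ∩ 2·signedArea(BAF) = -297/10]
2. B_y = -57/5  [BA · FD = 783 ∩ 2·signedArea(BAF) = -297/10]
   → B = (56/5, -57/5)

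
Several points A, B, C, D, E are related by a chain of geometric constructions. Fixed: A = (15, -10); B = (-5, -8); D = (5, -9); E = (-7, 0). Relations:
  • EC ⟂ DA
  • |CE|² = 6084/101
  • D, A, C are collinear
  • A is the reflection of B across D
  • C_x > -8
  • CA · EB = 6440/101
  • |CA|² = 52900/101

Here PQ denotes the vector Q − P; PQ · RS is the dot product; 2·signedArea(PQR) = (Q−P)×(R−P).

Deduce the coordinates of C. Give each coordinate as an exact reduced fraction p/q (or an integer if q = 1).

1. C_x = -785/101  [D, A, C are collinear ∩ EC ⟂ DA]
2. C_y = -780/101  [D, A, C are collinear ∩ EC ⟂ DA]
   → C = (-785/101, -780/101)

C = (-785/101, -780/101)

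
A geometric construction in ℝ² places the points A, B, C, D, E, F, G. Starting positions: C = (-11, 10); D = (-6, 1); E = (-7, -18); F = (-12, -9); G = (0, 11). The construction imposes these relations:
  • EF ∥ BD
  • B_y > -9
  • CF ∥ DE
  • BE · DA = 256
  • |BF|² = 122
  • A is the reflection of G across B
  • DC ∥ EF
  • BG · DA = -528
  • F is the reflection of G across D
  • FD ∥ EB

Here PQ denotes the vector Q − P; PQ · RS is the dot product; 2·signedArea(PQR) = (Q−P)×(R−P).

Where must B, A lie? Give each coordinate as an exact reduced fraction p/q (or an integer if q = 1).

A = (-2, -27)
B = (-1, -8)

1. B_x = -1  [EF ∥ BD ∩ FD ∥ EB]
2. B_y = -8  [EF ∥ BD ∩ FD ∥ EB]
   → B = (-1, -8)
3. A_x = -2  [A is the reflection of G across B]
4. A_y = -27  [A is the reflection of G across B]
   → A = (-2, -27)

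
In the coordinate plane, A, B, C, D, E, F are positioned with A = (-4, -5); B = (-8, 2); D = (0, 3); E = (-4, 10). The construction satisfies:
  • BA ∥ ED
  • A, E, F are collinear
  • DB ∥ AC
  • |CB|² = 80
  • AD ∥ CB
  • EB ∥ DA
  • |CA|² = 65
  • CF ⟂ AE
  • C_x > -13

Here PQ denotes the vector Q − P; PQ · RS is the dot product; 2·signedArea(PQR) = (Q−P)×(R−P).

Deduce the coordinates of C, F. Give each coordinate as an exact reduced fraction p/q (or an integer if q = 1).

C = (-12, -6)
F = (-4, -6)

1. C_x = -12  [AD ∥ CB ∩ DB ∥ AC]
2. C_y = -6  [AD ∥ CB ∩ DB ∥ AC]
   → C = (-12, -6)
3. F_x = -4  [A, E, F are collinear ∩ CF ⟂ AE]
4. F_y = -6  [A, E, F are collinear ∩ CF ⟂ AE]
   → F = (-4, -6)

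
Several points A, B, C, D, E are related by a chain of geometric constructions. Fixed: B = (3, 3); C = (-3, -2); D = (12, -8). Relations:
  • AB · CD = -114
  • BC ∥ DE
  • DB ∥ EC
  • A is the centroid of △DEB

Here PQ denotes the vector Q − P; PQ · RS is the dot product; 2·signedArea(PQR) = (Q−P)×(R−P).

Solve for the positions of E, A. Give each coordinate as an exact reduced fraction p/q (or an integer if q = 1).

A = (7, -6)
E = (6, -13)

1. E_x = 6  [DB ∥ EC ∩ BC ∥ DE]
2. E_y = -13  [DB ∥ EC ∩ BC ∥ DE]
   → E = (6, -13)
3. A_x = 7  [A is the centroid of △DEB]
4. A_y = -6  [A is the centroid of △DEB]
   → A = (7, -6)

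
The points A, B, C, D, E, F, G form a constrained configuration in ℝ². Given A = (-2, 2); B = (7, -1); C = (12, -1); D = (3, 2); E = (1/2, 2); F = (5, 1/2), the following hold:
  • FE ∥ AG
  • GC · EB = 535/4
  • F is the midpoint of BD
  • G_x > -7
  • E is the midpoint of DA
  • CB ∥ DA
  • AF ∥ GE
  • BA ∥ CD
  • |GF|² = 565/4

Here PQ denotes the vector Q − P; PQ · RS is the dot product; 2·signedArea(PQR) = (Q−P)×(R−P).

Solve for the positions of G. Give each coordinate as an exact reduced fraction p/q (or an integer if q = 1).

G = (-13/2, 7/2)

1. G_x = -13/2  [AF ∥ GE ∩ FE ∥ AG]
2. G_y = 7/2  [AF ∥ GE ∩ FE ∥ AG]
   → G = (-13/2, 7/2)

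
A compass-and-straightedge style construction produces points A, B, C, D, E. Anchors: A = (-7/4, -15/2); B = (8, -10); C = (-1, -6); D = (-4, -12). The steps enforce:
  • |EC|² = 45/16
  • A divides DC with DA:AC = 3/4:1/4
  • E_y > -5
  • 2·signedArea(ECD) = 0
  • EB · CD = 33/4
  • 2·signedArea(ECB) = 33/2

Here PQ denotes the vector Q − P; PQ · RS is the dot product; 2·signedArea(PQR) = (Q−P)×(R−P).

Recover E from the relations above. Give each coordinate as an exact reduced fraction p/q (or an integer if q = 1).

1. E_x = -1/4  [2·signedArea(ECD) = 0 ∩ 2·signedArea(ECB) = 33/2]
2. E_y = -9/2  [2·signedArea(ECD) = 0 ∩ 2·signedArea(ECB) = 33/2]
   → E = (-1/4, -9/2)

E = (-1/4, -9/2)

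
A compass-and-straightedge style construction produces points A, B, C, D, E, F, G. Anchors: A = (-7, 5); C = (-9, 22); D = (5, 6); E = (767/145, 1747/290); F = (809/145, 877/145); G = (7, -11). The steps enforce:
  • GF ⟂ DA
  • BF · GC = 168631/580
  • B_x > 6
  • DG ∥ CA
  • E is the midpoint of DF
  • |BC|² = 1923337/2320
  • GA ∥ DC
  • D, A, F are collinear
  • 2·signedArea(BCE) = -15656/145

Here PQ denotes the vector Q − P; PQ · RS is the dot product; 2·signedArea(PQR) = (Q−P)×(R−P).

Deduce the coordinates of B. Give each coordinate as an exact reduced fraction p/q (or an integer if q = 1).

1. B_x = 891/145  [2·signedArea(BCE) = -15656/145 ∩ BF · GC = 168631/580]
2. B_y = -1443/580  [2·signedArea(BCE) = -15656/145 ∩ BF · GC = 168631/580]
   → B = (891/145, -1443/580)

B = (891/145, -1443/580)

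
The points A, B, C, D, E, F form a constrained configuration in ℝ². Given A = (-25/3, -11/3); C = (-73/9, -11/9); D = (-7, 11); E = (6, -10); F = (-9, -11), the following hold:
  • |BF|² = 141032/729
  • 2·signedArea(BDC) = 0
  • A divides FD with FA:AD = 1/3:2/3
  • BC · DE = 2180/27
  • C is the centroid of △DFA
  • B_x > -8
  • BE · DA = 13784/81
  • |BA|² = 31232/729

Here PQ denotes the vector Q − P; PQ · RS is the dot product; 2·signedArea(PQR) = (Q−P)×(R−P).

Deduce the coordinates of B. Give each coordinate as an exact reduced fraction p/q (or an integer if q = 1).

B = (-209/27, 77/27)

1. B_x = -209/27  [2·signedArea(BDC) = 0 ∩ BC · DE = 2180/27]
2. B_y = 77/27  [2·signedArea(BDC) = 0 ∩ BC · DE = 2180/27]
   → B = (-209/27, 77/27)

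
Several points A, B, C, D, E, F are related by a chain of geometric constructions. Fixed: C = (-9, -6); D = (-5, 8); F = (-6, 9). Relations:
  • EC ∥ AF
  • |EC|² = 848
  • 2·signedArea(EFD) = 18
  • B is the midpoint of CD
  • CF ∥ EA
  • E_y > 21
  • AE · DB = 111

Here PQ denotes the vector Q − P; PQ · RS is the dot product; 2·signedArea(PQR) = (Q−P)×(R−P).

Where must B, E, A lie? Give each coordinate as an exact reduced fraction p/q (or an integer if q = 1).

1. B_x = -7  [B is the midpoint of CD]
2. B_y = 1  [B is the midpoint of CD]
   → B = (-7, 1)
3. E_x = -1  [line 1·x + 1·y + -21 = 0 ∩ |EC|² = 848]
4. E_y = 22  [line 1·x + 1·y + -21 = 0 ∩ |EC|² = 848]
   → E = (-1, 22)
5. A_x = 2  [EC ∥ AF ∩ CF ∥ EA]
6. A_y = 37  [EC ∥ AF ∩ CF ∥ EA]
   → A = (2, 37)

A = (2, 37)
B = (-7, 1)
E = (-1, 22)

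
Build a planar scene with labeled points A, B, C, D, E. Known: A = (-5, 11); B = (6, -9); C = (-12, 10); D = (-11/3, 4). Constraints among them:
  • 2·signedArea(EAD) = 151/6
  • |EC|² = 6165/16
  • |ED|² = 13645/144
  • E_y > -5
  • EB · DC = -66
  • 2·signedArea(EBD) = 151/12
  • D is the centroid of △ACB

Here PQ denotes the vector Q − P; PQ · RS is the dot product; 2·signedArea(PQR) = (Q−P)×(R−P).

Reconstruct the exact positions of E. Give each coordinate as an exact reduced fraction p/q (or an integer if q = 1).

E = (3/2, -17/4)

1. E_x = 3/2  [2·signedArea(EAD) = 151/6 ∩ 2·signedArea(EBD) = 151/12]
2. E_y = -17/4  [2·signedArea(EAD) = 151/6 ∩ 2·signedArea(EBD) = 151/12]
   → E = (3/2, -17/4)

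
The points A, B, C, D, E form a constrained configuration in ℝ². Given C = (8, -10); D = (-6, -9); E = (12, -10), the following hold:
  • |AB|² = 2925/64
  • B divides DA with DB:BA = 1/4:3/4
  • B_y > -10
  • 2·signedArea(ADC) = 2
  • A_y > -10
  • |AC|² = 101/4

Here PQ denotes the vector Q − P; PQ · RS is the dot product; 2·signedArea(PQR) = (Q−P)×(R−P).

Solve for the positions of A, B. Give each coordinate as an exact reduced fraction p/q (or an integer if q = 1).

1. A_x = 3  [line 1·x + 14·y + 130 = 0 ∩ |AC|² = 101/4]
2. A_y = -19/2  [line 1·x + 14·y + 130 = 0 ∩ |AC|² = 101/4]
   → A = (3, -19/2)
3. B_x = -15/4  [B divides DA with DB:BA = 1/4:3/4]
4. B_y = -73/8  [B divides DA with DB:BA = 1/4:3/4]
   → B = (-15/4, -73/8)

A = (3, -19/2)
B = (-15/4, -73/8)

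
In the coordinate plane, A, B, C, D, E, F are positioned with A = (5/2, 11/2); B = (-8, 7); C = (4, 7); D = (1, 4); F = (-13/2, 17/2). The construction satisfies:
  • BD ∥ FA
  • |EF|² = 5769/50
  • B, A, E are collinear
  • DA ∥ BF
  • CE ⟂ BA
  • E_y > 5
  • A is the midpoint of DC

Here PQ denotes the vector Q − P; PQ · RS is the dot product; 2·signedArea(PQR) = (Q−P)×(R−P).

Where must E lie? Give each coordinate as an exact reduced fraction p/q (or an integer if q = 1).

E = (94/25, 133/25)

1. E_x = 94/25  [B, A, E are collinear ∩ CE ⟂ BA]
2. E_y = 133/25  [B, A, E are collinear ∩ CE ⟂ BA]
   → E = (94/25, 133/25)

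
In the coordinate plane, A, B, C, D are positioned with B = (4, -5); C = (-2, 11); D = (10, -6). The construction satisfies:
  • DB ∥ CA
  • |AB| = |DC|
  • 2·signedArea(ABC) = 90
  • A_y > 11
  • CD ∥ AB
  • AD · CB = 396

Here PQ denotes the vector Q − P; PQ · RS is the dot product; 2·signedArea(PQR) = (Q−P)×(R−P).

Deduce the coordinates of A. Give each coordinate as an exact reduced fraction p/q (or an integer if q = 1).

A = (-8, 12)

1. A_x = -8  [CD ∥ AB ∩ DB ∥ CA]
2. A_y = 12  [CD ∥ AB ∩ DB ∥ CA]
   → A = (-8, 12)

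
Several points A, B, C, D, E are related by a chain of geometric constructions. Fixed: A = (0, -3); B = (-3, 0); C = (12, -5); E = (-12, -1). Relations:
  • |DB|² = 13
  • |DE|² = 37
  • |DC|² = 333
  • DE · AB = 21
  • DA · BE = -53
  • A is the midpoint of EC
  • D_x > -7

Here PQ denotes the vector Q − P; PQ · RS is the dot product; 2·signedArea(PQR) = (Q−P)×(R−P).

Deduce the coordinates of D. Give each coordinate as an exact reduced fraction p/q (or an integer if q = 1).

1. D_x = -6  [DA · BE = -53 ∩ DE · AB = 21]
2. D_y = -2  [DA · BE = -53 ∩ DE · AB = 21]
   → D = (-6, -2)

D = (-6, -2)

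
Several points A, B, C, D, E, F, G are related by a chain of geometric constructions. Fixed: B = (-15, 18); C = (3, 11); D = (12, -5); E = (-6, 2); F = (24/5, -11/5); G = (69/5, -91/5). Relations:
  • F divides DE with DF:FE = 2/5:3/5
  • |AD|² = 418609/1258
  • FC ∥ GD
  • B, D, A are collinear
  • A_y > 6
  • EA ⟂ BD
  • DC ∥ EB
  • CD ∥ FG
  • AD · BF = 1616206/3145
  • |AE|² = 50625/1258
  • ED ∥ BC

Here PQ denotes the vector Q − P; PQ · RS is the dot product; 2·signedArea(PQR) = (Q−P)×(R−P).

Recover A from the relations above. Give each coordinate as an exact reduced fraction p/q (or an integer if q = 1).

A = (-2373/1258, 8591/1258)

1. A_x = -2373/1258  [B, D, A are collinear ∩ EA ⟂ BD]
2. A_y = 8591/1258  [B, D, A are collinear ∩ EA ⟂ BD]
   → A = (-2373/1258, 8591/1258)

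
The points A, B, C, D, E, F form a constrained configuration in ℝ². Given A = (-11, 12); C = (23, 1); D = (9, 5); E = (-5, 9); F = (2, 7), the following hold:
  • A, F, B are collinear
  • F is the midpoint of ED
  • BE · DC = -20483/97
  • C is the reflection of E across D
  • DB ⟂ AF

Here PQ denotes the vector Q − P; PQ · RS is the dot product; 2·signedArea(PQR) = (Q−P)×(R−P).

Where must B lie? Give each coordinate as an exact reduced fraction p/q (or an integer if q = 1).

1. B_x = 1701/194  [A, F, B are collinear ∩ DB ⟂ AF]
2. B_y = 853/194  [A, F, B are collinear ∩ DB ⟂ AF]
   → B = (1701/194, 853/194)

B = (1701/194, 853/194)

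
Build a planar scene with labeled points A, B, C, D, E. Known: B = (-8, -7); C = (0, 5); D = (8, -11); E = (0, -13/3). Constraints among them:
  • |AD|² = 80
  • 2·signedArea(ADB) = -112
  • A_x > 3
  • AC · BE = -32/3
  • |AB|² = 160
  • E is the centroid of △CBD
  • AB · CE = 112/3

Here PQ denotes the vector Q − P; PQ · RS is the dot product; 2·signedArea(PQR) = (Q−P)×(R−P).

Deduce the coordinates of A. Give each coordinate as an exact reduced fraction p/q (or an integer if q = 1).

1. A_x = 4  [AC · BE = -32/3 ∩ 2·signedArea(ADB) = -112]
2. A_y = -3  [AC · BE = -32/3 ∩ 2·signedArea(ADB) = -112]
   → A = (4, -3)

A = (4, -3)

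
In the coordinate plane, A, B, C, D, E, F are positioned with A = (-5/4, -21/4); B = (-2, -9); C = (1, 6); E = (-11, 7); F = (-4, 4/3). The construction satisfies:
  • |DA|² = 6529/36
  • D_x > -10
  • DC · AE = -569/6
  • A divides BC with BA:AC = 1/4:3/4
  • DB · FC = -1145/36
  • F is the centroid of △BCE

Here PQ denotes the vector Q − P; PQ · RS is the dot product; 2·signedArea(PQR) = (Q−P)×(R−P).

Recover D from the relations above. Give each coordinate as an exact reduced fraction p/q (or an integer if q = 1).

D = (-37/4, 67/12)

1. D_x = -37/4  [DB · FC = -1145/36 ∩ DC · AE = -569/6]
2. D_y = 67/12  [DB · FC = -1145/36 ∩ DC · AE = -569/6]
   → D = (-37/4, 67/12)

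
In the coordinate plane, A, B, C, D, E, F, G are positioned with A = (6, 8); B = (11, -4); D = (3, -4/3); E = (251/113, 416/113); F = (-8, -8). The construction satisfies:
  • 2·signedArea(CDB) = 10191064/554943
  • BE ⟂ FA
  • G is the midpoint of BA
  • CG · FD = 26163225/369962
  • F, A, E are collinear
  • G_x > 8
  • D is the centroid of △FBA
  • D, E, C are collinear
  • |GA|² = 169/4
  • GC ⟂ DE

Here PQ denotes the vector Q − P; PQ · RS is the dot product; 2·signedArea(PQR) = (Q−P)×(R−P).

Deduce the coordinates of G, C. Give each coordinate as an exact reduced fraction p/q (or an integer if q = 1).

C = (485401/184981, 201167/184981)
G = (17/2, 2)

1. G_x = 17/2  [G is the midpoint of BA]
2. G_y = 2  [G is the midpoint of BA]
   → G = (17/2, 2)
3. C_x = 485401/184981  [D, E, C are collinear ∩ GC ⟂ DE]
4. C_y = 201167/184981  [D, E, C are collinear ∩ GC ⟂ DE]
   → C = (485401/184981, 201167/184981)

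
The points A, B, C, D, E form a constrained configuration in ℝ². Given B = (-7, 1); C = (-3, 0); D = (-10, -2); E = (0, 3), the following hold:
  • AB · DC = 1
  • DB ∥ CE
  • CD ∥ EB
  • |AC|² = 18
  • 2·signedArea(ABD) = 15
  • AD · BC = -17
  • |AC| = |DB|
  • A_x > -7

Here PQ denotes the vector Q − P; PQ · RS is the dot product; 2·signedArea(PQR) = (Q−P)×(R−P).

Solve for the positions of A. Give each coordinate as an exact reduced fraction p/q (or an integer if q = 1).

1. A_x = -6  [2·signedArea(ABD) = 15 ∩ AB · DC = 1]
2. A_y = -3  [2·signedArea(ABD) = 15 ∩ AB · DC = 1]
   → A = (-6, -3)

A = (-6, -3)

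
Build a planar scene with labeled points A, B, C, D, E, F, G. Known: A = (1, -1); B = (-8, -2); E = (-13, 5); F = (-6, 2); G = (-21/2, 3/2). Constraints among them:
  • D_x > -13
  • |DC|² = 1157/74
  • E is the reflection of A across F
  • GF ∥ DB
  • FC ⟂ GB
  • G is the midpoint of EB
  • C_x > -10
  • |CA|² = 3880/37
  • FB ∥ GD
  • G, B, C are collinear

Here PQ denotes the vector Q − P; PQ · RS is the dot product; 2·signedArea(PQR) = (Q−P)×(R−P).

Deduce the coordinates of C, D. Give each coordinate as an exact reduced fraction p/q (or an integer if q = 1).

C = (-341/37, -11/37)
D = (-25/2, -5/2)

1. C_x = -341/37  [G, B, C are collinear ∩ FC ⟂ GB]
2. C_y = -11/37  [G, B, C are collinear ∩ FC ⟂ GB]
   → C = (-341/37, -11/37)
3. D_x = -25/2  [GF ∥ DB ∩ FB ∥ GD]
4. D_y = -5/2  [GF ∥ DB ∩ FB ∥ GD]
   → D = (-25/2, -5/2)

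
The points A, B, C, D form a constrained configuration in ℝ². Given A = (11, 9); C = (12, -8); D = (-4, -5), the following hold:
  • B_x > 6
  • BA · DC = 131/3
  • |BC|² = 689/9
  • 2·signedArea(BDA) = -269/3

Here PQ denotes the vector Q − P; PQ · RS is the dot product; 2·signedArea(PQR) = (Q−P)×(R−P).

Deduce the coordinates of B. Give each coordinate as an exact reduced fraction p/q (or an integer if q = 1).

B = (19/3, -4/3)

1. B_x = 19/3  [BA · DC = 131/3 ∩ 2·signedArea(BDA) = -269/3]
2. B_y = -4/3  [BA · DC = 131/3 ∩ 2·signedArea(BDA) = -269/3]
   → B = (19/3, -4/3)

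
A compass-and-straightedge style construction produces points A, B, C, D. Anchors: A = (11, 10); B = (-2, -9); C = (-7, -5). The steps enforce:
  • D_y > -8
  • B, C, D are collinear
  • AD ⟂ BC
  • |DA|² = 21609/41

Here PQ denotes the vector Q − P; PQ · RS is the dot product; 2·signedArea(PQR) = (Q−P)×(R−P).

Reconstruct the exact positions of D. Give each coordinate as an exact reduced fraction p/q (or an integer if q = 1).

D = (-137/41, -325/41)

1. D_x = -137/41  [B, C, D are collinear ∩ AD ⟂ BC]
2. D_y = -325/41  [B, C, D are collinear ∩ AD ⟂ BC]
   → D = (-137/41, -325/41)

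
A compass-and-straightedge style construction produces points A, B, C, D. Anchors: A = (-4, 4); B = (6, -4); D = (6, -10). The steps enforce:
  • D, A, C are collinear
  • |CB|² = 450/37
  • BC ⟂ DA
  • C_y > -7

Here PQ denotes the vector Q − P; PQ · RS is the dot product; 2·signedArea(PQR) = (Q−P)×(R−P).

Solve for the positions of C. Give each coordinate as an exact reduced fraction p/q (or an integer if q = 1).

1. C_x = 117/37  [D, A, C are collinear ∩ BC ⟂ DA]
2. C_y = -223/37  [D, A, C are collinear ∩ BC ⟂ DA]
   → C = (117/37, -223/37)

C = (117/37, -223/37)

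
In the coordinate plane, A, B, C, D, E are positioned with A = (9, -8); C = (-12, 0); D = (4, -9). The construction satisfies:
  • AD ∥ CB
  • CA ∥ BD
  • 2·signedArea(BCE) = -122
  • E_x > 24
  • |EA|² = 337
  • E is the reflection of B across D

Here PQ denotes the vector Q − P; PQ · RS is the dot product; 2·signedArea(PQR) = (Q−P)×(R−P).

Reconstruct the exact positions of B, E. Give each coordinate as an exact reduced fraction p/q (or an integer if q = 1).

1. B_x = -17  [CA ∥ BD ∩ AD ∥ CB]
2. B_y = -1  [CA ∥ BD ∩ AD ∥ CB]
   → B = (-17, -1)
3. E_x = 25  [E is the reflection of B across D]
4. E_y = -17  [E is the reflection of B across D]
   → E = (25, -17)

B = (-17, -1)
E = (25, -17)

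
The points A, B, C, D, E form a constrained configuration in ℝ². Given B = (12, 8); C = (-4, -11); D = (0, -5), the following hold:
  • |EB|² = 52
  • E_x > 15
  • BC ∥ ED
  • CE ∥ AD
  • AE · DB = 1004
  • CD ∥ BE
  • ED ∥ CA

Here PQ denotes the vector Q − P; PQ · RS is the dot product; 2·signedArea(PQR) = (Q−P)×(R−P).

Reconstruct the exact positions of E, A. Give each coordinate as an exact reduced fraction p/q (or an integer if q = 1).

A = (-20, -30)
E = (16, 14)

1. E_x = 16  [BC ∥ ED ∩ CD ∥ BE]
2. E_y = 14  [BC ∥ ED ∩ CD ∥ BE]
   → E = (16, 14)
3. A_x = -20  [CE ∥ AD ∩ ED ∥ CA]
4. A_y = -30  [CE ∥ AD ∩ ED ∥ CA]
   → A = (-20, -30)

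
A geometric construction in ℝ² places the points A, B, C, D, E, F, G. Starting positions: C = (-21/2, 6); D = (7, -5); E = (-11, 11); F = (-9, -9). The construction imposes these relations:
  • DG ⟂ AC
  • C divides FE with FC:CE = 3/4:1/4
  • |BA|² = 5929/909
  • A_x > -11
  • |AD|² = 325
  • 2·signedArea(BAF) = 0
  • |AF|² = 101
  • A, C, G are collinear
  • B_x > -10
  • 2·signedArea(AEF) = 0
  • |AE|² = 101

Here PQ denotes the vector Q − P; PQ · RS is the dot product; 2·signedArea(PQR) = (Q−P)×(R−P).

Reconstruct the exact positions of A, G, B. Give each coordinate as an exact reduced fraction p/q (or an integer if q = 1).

1. A_x = -10  [line 20·x + 2·y + 198 = 0 ∩ |AE|² = 101]
2. A_y = 1  [line 20·x + 2·y + 198 = 0 ∩ |AE|² = 101]
   → A = (-10, 1)
3. G_x = -933/101  [A, C, G are collinear ∩ DG ⟂ AC]
4. G_y = -669/101  [A, C, G are collinear ∩ DG ⟂ AC]
   → G = (-933/101, -669/101)
5. B_x = -2953/303  [line 10·x + 1·y + 99 = 0 ∩ |BA|² = 5929/909]
6. B_y = -467/303  [line 10·x + 1·y + 99 = 0 ∩ |BA|² = 5929/909]
   → B = (-2953/303, -467/303)

A = (-10, 1)
B = (-2953/303, -467/303)
G = (-933/101, -669/101)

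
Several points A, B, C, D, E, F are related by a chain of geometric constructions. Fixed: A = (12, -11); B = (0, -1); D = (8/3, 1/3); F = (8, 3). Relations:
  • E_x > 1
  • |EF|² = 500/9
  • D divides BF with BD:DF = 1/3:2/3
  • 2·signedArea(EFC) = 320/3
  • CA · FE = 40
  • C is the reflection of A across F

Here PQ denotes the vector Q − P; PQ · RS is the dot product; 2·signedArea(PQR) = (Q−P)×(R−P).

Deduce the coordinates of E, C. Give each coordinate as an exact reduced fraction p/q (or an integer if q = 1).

C = (4, 17)
E = (4/3, -1/3)

1. C_x = 4  [C is the reflection of A across F]
2. C_y = 17  [C is the reflection of A across F]
   → C = (4, 17)
3. E_x = 4/3  [2·signedArea(EFC) = 320/3 ∩ CA · FE = 40]
4. E_y = -1/3  [2·signedArea(EFC) = 320/3 ∩ CA · FE = 40]
   → E = (4/3, -1/3)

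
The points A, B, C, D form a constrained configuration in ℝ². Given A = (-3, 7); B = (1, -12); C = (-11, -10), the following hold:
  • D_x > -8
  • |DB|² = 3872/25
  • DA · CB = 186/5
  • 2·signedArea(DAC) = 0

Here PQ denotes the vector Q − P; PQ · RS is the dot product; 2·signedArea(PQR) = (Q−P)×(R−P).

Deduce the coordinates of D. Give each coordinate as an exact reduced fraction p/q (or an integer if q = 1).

D = (-39/5, -16/5)

1. D_x = -39/5  [2·signedArea(DAC) = 0 ∩ DA · CB = 186/5]
2. D_y = -16/5  [2·signedArea(DAC) = 0 ∩ DA · CB = 186/5]
   → D = (-39/5, -16/5)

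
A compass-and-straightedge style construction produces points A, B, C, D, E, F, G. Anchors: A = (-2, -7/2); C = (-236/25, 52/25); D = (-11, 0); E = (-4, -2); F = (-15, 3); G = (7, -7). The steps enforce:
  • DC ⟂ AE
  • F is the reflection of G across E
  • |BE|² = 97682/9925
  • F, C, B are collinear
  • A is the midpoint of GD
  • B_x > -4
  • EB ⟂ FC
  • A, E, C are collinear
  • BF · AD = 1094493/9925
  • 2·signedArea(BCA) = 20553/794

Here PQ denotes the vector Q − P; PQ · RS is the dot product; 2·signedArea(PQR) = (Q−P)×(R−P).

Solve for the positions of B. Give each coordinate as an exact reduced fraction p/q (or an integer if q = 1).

1. B_x = -34617/9925  [F, C, B are collinear ∩ EB ⟂ FC]
2. B_y = 10869/9925  [F, C, B are collinear ∩ EB ⟂ FC]
   → B = (-34617/9925, 10869/9925)

B = (-34617/9925, 10869/9925)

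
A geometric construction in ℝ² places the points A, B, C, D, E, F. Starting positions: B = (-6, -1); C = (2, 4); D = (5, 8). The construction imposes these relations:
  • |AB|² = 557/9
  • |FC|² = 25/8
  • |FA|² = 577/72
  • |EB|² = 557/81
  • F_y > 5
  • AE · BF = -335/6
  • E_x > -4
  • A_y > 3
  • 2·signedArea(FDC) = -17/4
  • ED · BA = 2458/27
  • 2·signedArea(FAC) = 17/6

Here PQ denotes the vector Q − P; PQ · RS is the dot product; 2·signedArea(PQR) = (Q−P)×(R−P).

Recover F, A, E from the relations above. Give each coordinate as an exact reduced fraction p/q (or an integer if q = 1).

1. F_x = 9/4  [line 4·x + -3·y + 33/4 = 0 ∩ |FC|² = 25/8]
2. F_y = 23/4  [line 4·x + -3·y + 33/4 = 0 ∩ |FC|² = 25/8]
   → F = (9/4, 23/4)
3. A_x = 1/3  [line -7/4·x + 1/4·y + -1/3 = 0 ∩ |AB|² = 557/9]
4. A_y = 11/3  [line -7/4·x + 1/4·y + -1/3 = 0 ∩ |AB|² = 557/9]
   → A = (1/3, 11/3)
5. E_x = -35/9  [AE · BF = -335/6 ∩ ED · BA = 2458/27]
6. E_y = 5/9  [AE · BF = -335/6 ∩ ED · BA = 2458/27]
   → E = (-35/9, 5/9)

A = (1/3, 11/3)
E = (-35/9, 5/9)
F = (9/4, 23/4)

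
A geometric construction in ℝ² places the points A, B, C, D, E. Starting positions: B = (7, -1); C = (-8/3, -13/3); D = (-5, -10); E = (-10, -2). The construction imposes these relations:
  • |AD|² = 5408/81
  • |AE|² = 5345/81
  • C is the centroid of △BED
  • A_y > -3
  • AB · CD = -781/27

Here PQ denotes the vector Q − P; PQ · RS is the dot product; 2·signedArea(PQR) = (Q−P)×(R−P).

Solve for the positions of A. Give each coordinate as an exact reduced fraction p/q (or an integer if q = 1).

1. A_x = -17/9  [line 7/3·x + 17/3·y + 493/27 = 0 ∩ |AD|² = 5408/81]
2. A_y = -22/9  [line 7/3·x + 17/3·y + 493/27 = 0 ∩ |AD|² = 5408/81]
   → A = (-17/9, -22/9)

A = (-17/9, -22/9)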